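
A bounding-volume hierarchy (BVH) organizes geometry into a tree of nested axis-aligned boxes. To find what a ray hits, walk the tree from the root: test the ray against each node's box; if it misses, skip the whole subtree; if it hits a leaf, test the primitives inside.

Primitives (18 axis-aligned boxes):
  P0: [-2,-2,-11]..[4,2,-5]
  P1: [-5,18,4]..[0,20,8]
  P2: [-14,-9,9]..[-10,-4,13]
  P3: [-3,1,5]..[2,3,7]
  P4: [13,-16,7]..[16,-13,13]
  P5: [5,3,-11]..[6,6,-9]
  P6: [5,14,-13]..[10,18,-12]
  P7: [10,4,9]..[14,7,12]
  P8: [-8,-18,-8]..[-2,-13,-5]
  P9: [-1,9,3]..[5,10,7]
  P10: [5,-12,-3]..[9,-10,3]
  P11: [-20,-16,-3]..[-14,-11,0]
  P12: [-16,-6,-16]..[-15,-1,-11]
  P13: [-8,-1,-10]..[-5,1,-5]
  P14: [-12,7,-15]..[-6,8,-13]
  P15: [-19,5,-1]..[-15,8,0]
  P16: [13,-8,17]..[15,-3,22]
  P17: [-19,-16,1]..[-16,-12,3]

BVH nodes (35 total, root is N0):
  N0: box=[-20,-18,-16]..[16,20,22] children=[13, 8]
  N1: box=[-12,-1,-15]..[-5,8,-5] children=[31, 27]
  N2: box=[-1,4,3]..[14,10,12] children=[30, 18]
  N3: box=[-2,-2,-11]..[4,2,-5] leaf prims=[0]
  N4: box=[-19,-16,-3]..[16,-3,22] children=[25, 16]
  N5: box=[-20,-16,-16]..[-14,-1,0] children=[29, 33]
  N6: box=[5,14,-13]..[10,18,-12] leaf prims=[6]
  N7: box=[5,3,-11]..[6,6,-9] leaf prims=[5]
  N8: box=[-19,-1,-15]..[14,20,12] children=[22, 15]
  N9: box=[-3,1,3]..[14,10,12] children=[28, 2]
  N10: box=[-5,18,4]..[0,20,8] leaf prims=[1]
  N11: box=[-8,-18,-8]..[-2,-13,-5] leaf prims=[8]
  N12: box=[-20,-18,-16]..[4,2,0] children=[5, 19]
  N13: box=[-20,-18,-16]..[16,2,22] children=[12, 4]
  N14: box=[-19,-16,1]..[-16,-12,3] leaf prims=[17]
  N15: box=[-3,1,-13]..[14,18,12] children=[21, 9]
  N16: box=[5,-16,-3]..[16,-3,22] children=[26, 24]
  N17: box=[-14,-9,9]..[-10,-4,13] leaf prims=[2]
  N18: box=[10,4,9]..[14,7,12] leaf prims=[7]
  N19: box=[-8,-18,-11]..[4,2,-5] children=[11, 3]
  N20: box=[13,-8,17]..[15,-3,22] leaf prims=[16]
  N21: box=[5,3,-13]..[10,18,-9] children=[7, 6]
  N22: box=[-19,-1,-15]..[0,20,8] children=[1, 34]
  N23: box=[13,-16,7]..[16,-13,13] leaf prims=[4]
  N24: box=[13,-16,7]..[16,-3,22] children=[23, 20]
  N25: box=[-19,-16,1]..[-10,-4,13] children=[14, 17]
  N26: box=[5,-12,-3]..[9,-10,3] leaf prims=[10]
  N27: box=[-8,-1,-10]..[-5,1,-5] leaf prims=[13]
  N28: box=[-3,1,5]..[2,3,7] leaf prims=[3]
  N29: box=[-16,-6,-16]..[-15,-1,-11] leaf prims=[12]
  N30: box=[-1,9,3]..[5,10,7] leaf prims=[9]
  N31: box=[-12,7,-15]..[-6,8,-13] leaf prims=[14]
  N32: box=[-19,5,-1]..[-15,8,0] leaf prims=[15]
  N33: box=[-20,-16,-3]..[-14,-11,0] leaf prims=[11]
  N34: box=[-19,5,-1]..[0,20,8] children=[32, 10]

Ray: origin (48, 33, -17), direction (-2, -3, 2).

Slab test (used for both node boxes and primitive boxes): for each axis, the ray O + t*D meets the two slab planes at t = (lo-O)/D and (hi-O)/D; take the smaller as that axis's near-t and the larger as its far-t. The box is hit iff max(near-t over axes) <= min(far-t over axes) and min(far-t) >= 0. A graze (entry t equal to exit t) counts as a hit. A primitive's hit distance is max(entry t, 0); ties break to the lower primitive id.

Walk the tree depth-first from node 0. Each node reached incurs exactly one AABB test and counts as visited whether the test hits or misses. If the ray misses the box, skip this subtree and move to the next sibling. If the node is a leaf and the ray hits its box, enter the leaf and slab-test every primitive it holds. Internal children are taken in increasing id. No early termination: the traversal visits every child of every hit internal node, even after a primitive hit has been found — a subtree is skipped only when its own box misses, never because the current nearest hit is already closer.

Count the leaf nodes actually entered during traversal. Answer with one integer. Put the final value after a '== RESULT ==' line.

Traverse from the root:
N0 x:[16,34] y:[13/3,17] z:[1/2,39/2] -> hit [16,17], descend [8, 13]
  N8 x:[17,67/2] y:[13/3,34/3] z:[1,29/2] -> miss, prune
  N13 x:[16,34] y:[31/3,17] z:[1/2,39/2] -> hit [16,17], descend [4, 12]
    N4 x:[16,67/2] y:[12,49/3] z:[7,39/2] -> hit [16,49/3], descend [16, 25]
      N16 x:[16,43/2] y:[12,49/3] z:[7,39/2] -> hit [16,49/3], descend [24, 26]
        N24 x:[16,35/2] y:[12,49/3] z:[12,39/2] -> hit [16,49/3], descend [20, 23]
          N20 x:[33/2,35/2] y:[12,41/3] z:[17,39/2] -> miss, prune
          N23 x:[16,35/2] y:[46/3,49/3] z:[12,15] -> miss, prune
        N26 x:[39/2,43/2] y:[43/3,15] z:[7,10] -> miss, prune
      N25 x:[29,67/2] y:[37/3,49/3] z:[9,15] -> miss, prune
    N12 x:[22,34] y:[31/3,17] z:[1/2,17/2] -> miss, prune

11 AABB tests over nodes [0, 8, 13, 4, 16, 24, 20, 23, 26, 25, 12]; 0 leaves entered; closest miss.

== RESULT ==
0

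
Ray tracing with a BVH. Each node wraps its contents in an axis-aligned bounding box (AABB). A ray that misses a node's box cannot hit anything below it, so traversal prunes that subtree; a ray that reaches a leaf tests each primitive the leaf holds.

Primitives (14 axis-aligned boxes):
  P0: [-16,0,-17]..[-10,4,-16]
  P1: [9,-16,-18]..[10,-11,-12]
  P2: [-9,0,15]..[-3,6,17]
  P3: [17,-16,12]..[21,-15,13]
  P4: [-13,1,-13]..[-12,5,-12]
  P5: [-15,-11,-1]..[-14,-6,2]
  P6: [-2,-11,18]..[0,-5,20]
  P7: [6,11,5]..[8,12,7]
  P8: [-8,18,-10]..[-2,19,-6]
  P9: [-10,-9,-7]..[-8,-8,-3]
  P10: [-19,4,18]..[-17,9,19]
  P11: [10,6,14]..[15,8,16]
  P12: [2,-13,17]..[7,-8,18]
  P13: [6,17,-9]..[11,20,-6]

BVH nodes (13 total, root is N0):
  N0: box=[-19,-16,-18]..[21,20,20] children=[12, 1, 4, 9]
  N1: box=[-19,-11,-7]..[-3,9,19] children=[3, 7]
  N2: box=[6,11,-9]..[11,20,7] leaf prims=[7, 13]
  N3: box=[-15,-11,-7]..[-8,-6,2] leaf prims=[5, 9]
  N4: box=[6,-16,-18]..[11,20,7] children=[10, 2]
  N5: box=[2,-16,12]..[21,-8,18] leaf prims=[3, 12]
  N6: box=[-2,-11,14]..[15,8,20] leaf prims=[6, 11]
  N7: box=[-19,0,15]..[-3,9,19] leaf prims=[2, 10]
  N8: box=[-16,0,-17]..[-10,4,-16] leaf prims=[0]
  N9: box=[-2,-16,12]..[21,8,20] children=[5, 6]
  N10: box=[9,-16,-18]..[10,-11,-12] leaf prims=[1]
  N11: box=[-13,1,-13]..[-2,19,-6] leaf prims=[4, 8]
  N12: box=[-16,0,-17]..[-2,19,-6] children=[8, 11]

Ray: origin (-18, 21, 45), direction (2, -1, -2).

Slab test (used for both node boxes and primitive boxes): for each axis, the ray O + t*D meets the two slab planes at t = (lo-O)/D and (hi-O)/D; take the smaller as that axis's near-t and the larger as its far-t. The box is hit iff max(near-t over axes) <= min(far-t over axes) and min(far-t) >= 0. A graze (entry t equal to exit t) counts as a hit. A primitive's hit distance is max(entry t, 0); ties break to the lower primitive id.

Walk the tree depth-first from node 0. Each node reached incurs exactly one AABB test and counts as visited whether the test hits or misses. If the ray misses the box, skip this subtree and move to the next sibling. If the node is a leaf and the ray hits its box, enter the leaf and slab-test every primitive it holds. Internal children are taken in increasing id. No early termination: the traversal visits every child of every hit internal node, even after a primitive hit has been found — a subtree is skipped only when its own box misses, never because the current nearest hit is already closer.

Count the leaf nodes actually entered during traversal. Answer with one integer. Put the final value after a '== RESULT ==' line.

Walk:
N0 x:[-1/2,39/2] y:[1,37] z:[25/2,63/2] -> hit [25/2,39/2], descend [1, 4, 9, 12]
  N1 x:[-1/2,15/2] y:[12,32] z:[13,26] -> miss, prune
  N4 x:[12,29/2] y:[1,37] z:[19,63/2] -> miss, prune
  N9 x:[8,39/2] y:[13,37] z:[25/2,33/2] -> hit [13,33/2], descend [5, 6]
    N5 x:[10,39/2] y:[29,37] z:[27/2,33/2] -> miss, prune
    N6 x:[8,33/2] y:[13,32] z:[25/2,31/2] -> hit [13,31/2] leaf, test {P6(miss), P11@t=29/2}
  N12 x:[1,8] y:[2,21] z:[51/2,31] -> miss, prune

Visited [0, 1, 4, 9, 5, 6, 12]. Tests: 7 box, 1 leaf. Nearest: P11.

== RESULT ==
1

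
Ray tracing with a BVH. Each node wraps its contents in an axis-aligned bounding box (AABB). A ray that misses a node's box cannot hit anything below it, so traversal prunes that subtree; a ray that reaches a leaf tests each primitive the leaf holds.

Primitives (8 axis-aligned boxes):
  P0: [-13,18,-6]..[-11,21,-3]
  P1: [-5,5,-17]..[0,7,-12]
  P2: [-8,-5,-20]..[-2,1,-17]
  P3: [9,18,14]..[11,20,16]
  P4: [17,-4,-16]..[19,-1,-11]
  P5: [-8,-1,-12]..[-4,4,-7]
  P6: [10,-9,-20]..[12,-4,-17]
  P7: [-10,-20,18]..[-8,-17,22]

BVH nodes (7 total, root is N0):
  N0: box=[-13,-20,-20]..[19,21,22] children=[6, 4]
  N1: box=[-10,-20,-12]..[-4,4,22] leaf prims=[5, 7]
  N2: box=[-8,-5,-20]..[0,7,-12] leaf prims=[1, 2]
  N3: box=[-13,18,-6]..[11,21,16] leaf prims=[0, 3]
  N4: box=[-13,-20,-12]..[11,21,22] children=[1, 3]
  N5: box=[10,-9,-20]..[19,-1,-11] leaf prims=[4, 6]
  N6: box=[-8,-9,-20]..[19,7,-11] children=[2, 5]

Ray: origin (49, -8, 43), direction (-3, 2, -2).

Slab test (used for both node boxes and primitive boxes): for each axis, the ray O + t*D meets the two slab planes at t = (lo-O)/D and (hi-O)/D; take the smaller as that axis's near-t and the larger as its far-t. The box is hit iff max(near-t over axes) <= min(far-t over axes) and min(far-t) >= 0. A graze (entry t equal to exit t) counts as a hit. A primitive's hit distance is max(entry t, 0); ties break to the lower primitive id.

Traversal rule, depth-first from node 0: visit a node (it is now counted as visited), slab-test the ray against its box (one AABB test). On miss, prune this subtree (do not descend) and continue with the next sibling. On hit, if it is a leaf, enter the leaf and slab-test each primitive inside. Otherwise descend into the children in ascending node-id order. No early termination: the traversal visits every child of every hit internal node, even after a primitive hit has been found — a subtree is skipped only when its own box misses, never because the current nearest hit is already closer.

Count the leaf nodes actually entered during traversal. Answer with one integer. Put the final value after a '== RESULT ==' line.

Trace the traversal:
N0 x:[10,62/3] y:[-6,29/2] z:[21/2,63/2] -> hit [21/2,29/2], descend [4, 6]
  N4 x:[38/3,62/3] y:[-6,29/2] z:[21/2,55/2] -> hit [38/3,29/2], descend [1, 3]
    N1 x:[53/3,59/3] y:[-6,6] z:[21/2,55/2] -> miss, prune
    N3 x:[38/3,62/3] y:[13,29/2] z:[27/2,49/2] -> hit [27/2,29/2] leaf, test {P0(miss), P3(miss)}
  N6 x:[10,19] y:[-1/2,15/2] z:[27,63/2] -> miss, prune

order=[0, 4, 1, 3, 6]  |boxes|=5  |leaves|=1  hit=miss

== RESULT ==
1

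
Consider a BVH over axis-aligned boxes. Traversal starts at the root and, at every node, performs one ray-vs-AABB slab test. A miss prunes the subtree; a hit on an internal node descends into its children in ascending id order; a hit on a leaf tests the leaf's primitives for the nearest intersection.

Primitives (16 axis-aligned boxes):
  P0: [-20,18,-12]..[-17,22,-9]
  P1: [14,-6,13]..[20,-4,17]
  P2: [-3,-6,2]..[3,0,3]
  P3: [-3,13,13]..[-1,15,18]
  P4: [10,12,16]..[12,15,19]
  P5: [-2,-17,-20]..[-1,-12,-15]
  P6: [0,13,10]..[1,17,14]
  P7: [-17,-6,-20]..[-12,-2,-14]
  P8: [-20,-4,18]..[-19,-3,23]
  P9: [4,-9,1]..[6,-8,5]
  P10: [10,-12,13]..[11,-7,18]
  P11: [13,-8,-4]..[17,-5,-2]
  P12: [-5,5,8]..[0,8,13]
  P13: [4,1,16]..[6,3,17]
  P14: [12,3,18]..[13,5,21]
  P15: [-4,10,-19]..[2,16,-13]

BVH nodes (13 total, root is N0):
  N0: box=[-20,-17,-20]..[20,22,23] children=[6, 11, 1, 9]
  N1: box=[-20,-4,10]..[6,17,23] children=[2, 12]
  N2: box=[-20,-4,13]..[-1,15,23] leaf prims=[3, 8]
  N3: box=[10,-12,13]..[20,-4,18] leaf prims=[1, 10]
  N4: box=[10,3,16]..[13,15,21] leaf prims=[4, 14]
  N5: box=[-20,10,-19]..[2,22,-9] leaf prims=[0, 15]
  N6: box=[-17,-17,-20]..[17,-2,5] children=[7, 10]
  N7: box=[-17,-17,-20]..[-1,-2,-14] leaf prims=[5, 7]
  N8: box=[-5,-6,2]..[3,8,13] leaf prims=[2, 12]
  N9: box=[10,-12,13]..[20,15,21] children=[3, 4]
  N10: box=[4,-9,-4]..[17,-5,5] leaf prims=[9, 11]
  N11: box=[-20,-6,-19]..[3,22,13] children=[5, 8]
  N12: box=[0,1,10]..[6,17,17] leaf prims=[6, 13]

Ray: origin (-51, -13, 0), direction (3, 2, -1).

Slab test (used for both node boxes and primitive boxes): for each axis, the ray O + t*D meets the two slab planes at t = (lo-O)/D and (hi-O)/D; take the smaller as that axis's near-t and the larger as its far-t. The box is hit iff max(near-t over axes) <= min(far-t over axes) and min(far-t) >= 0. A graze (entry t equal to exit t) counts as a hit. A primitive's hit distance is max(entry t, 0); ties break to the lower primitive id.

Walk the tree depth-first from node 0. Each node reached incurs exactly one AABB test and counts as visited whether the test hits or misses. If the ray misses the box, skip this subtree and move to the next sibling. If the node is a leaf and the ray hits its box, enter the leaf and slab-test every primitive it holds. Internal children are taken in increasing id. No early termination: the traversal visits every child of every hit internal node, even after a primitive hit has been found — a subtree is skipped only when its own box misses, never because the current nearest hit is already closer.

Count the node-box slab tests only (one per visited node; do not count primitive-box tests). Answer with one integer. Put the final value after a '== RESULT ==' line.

Traverse from the root:
N0 x:[31/3,71/3] y:[-2,35/2] z:[-23,20] -> hit [31/3,35/2], descend [1, 6, 9, 11]
  N1 x:[31/3,19] y:[9/2,15] z:[-23,-10] -> miss, prune
  N6 x:[34/3,68/3] y:[-2,11/2] z:[-5,20] -> miss, prune
  N9 x:[61/3,71/3] y:[1/2,14] z:[-21,-13] -> miss, prune
  N11 x:[31/3,18] y:[7/2,35/2] z:[-13,19] -> hit [31/3,35/2], descend [5, 8]
    N5 x:[31/3,53/3] y:[23/2,35/2] z:[9,19] -> hit [23/2,35/2] leaf, test {P0(miss), P15(miss)}
    N8 x:[46/3,18] y:[7/2,21/2] z:[-13,-2] -> miss, prune

order=[0, 1, 6, 9, 11, 5, 8]  |boxes|=7  |leaves|=1  hit=miss

== RESULT ==
7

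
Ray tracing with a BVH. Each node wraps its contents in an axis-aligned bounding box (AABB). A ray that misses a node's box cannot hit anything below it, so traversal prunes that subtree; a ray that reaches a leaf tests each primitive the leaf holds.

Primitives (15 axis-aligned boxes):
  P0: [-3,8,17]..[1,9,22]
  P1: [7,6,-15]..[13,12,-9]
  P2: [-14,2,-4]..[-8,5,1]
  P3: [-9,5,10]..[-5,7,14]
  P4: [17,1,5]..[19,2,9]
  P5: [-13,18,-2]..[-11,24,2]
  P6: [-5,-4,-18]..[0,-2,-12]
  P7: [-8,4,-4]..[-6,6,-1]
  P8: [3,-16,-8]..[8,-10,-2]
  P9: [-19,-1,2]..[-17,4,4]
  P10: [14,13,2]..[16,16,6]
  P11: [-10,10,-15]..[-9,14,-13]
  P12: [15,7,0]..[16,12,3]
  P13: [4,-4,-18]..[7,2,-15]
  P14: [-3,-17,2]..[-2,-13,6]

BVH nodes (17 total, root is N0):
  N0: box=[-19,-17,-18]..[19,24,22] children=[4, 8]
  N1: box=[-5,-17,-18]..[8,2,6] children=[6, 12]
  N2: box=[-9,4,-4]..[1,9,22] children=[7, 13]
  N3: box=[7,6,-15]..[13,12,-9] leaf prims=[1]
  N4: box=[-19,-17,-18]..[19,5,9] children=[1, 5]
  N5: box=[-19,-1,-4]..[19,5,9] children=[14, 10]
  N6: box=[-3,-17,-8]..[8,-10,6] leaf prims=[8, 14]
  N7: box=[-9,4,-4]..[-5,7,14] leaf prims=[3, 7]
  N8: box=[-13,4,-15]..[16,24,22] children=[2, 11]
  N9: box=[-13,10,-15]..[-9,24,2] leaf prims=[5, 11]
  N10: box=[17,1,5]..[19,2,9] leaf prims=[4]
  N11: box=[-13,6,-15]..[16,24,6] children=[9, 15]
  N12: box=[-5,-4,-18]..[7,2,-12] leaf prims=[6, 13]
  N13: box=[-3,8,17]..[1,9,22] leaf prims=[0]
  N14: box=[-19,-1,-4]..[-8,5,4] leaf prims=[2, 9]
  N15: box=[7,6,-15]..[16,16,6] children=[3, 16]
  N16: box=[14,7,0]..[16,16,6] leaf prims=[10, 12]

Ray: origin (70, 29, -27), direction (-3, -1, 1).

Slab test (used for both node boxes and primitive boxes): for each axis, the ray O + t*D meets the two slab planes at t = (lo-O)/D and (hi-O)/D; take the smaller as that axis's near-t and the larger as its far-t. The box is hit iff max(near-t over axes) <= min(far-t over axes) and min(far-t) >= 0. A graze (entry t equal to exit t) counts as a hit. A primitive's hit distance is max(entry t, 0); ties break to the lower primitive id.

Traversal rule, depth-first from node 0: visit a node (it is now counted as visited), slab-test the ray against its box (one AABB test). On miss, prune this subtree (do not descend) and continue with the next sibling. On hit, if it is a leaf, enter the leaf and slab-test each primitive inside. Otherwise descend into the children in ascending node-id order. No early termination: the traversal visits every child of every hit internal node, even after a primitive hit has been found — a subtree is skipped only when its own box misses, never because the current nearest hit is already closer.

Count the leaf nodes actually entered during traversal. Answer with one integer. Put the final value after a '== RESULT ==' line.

Traverse from the root:
N0 x:[17,89/3] y:[5,46] z:[9,49] -> hit [17,89/3], descend [4, 8]
  N4 x:[17,89/3] y:[24,46] z:[9,36] -> hit [24,89/3], descend [1, 5]
    N1 x:[62/3,25] y:[27,46] z:[9,33] -> miss, prune
    N5 x:[17,89/3] y:[24,30] z:[23,36] -> hit [24,89/3], descend [10, 14]
      N10 x:[17,53/3] y:[27,28] z:[32,36] -> miss, prune
      N14 x:[26,89/3] y:[24,30] z:[23,31] -> hit [26,89/3] leaf, test {P2@t=26, P9@t=29}
  N8 x:[18,83/3] y:[5,25] z:[12,49] -> hit [18,25], descend [2, 11]
    N2 x:[23,79/3] y:[20,25] z:[23,49] -> hit [23,25], descend [7, 13]
      N7 x:[25,79/3] y:[22,25] z:[23,41] -> hit [25,25] leaf, test {P3(miss), P7(miss)}
      N13 x:[23,73/3] y:[20,21] z:[44,49] -> miss, prune
    N11 x:[18,83/3] y:[5,23] z:[12,33] -> hit [18,23], descend [9, 15]
      N9 x:[79/3,83/3] y:[5,19] z:[12,29] -> miss, prune
      N15 x:[18,21] y:[13,23] z:[12,33] -> hit [18,21], descend [3, 16]
        N3 x:[19,21] y:[17,23] z:[12,18] -> miss, prune
        N16 x:[18,56/3] y:[13,22] z:[27,33] -> miss, prune

Visited [0, 4, 1, 5, 10, 14, 8, 2, 7, 13, 11, 9, 15, 3, 16]. Tests: 15 box, 2 leaf. Nearest: P2.

== RESULT ==
2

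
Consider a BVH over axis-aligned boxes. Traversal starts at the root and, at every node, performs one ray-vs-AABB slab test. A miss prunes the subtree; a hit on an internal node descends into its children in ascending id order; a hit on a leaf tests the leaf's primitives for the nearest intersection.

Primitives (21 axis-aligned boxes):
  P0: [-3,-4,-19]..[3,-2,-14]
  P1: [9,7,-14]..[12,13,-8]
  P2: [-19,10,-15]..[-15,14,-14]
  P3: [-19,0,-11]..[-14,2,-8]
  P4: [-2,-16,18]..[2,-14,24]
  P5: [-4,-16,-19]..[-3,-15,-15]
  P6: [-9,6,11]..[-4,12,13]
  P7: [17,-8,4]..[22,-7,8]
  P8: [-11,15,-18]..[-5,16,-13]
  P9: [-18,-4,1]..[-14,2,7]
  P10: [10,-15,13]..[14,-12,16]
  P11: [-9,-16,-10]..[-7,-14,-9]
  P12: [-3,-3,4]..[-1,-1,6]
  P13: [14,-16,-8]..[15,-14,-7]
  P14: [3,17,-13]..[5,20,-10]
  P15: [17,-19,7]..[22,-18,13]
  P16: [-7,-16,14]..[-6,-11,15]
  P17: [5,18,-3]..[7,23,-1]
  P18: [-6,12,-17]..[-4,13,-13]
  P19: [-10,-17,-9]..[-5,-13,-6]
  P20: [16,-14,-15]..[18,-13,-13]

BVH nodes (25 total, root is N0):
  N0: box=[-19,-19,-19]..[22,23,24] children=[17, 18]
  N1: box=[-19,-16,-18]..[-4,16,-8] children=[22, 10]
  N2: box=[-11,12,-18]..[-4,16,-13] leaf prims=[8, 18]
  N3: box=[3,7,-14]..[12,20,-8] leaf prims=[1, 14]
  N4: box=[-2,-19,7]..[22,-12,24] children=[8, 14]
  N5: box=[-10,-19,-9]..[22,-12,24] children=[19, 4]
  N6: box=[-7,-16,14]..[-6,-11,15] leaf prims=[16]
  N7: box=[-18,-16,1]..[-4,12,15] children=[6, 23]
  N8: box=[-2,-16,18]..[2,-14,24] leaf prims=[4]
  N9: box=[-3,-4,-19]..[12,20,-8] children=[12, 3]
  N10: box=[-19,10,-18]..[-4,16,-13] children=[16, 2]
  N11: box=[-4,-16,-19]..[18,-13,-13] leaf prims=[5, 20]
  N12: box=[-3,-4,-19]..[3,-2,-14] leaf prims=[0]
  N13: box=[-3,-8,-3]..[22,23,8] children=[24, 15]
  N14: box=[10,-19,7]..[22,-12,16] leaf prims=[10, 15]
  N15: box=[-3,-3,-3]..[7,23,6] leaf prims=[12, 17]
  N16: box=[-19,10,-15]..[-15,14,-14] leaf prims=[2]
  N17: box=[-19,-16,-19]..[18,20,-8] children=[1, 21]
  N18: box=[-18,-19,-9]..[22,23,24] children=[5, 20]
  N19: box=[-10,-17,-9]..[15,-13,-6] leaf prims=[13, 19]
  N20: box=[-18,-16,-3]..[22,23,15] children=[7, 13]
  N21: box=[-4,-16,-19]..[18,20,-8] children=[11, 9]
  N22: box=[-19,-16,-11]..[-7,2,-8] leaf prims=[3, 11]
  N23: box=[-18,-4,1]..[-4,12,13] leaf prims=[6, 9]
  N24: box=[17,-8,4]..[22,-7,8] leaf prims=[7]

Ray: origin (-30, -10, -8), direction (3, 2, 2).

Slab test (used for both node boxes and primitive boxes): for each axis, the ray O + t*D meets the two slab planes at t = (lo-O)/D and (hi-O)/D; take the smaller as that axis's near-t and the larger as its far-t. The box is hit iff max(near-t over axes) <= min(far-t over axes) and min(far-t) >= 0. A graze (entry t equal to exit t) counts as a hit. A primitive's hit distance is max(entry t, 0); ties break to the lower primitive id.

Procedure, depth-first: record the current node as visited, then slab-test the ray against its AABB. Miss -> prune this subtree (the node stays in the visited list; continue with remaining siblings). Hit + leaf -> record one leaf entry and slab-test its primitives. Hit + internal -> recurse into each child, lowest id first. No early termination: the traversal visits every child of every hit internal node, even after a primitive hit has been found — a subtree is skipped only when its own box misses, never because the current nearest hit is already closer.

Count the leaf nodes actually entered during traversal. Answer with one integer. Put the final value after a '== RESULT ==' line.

Walk:
N0 x:[11/3,52/3] y:[-9/2,33/2] z:[-11/2,16] -> hit [11/3,16], descend [17, 18]
  N17 x:[11/3,16] y:[-3,15] z:[-11/2,0] -> miss, prune
  N18 x:[4,52/3] y:[-9/2,33/2] z:[-1/2,16] -> hit [4,16], descend [5, 20]
    N5 x:[20/3,52/3] y:[-9/2,-1] z:[-1/2,16] -> miss, prune
    N20 x:[4,52/3] y:[-3,33/2] z:[5/2,23/2] -> hit [4,23/2], descend [7, 13]
      N7 x:[4,26/3] y:[-3,11] z:[9/2,23/2] -> hit [9/2,26/3], descend [6, 23]
        N6 x:[23/3,8] y:[-3,-1/2] z:[11,23/2] -> miss, prune
        N23 x:[4,26/3] y:[3,11] z:[9/2,21/2] -> hit [9/2,26/3] leaf, test {P6(miss), P9@t=9/2}
      N13 x:[9,52/3] y:[1,33/2] z:[5/2,8] -> miss, prune

Summary -> nodes [0, 17, 18, 5, 20, 7, 6, 23, 13]; box-tests=9; leaf-entries=1; first=P9

== RESULT ==
1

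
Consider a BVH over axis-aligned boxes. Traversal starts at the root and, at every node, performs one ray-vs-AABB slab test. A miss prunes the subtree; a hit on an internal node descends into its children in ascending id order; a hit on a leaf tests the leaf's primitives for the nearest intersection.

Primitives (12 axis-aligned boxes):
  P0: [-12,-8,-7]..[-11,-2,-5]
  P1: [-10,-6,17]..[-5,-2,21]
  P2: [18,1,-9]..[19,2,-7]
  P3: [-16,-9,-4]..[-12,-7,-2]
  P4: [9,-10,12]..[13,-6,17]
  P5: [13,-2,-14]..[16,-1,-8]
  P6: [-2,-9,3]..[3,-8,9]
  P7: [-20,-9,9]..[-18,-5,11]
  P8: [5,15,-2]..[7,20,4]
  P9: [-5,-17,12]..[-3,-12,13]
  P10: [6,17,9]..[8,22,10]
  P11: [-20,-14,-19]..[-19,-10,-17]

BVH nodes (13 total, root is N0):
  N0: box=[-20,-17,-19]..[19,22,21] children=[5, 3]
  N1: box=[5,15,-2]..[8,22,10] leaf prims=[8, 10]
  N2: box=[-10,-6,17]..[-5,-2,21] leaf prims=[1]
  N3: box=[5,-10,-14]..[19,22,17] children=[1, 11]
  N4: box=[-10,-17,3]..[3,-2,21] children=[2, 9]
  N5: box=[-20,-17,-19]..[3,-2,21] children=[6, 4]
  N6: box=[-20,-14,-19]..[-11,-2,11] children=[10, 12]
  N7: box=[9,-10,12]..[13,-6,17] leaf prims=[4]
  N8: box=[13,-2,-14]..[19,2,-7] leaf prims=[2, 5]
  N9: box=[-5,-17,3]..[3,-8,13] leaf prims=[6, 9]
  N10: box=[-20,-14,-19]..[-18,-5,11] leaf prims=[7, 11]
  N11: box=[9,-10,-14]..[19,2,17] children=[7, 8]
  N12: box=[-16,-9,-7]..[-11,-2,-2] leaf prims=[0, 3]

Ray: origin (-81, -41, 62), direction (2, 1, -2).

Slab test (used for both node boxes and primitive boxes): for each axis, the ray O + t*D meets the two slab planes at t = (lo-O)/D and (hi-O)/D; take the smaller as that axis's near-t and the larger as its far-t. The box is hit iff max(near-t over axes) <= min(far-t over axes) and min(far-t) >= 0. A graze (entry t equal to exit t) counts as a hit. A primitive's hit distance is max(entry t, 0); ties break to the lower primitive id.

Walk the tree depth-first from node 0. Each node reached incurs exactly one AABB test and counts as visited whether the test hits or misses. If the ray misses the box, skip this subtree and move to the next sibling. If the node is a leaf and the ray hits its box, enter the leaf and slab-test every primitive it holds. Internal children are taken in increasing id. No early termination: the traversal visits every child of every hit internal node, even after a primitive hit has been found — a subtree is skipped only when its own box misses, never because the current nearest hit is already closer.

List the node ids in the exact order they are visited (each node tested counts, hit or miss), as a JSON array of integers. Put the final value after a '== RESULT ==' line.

Traverse from the root:
N0 x:[61/2,50] y:[24,63] z:[41/2,81/2] -> hit [61/2,81/2], descend [3, 5]
  N3 x:[43,50] y:[31,63] z:[45/2,38] -> miss, prune
  N5 x:[61/2,42] y:[24,39] z:[41/2,81/2] -> hit [61/2,39], descend [4, 6]
    N4 x:[71/2,42] y:[24,39] z:[41/2,59/2] -> miss, prune
    N6 x:[61/2,35] y:[27,39] z:[51/2,81/2] -> hit [61/2,35], descend [10, 12]
      N10 x:[61/2,63/2] y:[27,36] z:[51/2,81/2] -> hit [61/2,63/2] leaf, test {P7(miss), P11(miss)}
      N12 x:[65/2,35] y:[32,39] z:[32,69/2] -> hit [65/2,69/2] leaf, test {P0@t=69/2, P3@t=65/2}

7 AABB tests over nodes [0, 3, 5, 4, 6, 10, 12]; 2 leaves entered; closest P3.

== RESULT ==
[0, 3, 5, 4, 6, 10, 12]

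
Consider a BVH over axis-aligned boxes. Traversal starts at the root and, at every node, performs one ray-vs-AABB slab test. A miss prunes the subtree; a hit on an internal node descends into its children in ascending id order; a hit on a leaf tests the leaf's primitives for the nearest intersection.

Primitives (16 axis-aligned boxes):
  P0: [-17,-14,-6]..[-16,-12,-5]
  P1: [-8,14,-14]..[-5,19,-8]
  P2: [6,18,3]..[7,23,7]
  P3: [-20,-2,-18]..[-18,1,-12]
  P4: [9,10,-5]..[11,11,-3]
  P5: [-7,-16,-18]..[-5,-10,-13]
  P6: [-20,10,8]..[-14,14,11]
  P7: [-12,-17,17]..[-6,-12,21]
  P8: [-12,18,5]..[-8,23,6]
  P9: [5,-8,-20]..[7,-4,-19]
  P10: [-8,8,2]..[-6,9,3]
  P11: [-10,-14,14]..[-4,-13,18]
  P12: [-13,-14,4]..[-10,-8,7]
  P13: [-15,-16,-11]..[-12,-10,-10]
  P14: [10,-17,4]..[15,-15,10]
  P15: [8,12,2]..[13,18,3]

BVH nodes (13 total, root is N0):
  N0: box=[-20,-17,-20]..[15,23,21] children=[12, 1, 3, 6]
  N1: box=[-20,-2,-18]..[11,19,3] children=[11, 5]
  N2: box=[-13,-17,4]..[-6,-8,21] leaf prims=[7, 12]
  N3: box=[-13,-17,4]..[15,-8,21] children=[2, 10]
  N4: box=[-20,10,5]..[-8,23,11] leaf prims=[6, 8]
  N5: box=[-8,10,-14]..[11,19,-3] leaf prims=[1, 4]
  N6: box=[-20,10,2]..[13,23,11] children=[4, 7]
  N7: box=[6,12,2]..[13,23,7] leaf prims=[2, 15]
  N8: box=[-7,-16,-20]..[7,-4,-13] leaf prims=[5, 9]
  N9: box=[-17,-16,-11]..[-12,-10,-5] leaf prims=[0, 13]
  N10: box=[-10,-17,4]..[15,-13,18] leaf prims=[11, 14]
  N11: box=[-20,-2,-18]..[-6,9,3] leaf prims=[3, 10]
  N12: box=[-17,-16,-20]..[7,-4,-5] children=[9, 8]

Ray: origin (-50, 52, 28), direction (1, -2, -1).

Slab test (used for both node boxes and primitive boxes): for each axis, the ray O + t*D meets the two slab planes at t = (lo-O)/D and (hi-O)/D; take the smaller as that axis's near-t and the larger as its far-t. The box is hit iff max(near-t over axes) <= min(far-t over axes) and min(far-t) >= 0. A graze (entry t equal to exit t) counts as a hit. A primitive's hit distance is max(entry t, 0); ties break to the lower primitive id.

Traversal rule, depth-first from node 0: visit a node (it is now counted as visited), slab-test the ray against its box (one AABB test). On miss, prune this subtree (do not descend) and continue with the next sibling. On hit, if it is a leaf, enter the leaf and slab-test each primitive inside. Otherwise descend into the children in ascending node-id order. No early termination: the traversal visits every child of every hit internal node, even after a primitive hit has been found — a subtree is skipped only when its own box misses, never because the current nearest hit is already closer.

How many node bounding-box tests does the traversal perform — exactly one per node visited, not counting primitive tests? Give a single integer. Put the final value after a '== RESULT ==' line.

Walk:
N0 x:[30,65] y:[29/2,69/2] z:[7,48] -> hit [30,69/2], descend [1, 3, 6, 12]
  N1 x:[30,61] y:[33/2,27] z:[25,46] -> miss, prune
  N3 x:[37,65] y:[30,69/2] z:[7,24] -> miss, prune
  N6 x:[30,63] y:[29/2,21] z:[17,26] -> miss, prune
  N12 x:[33,57] y:[28,34] z:[33,48] -> hit [33,34], descend [8, 9]
    N8 x:[43,57] y:[28,34] z:[41,48] -> miss, prune
    N9 x:[33,38] y:[31,34] z:[33,39] -> hit [33,34] leaf, test {P0@t=33, P13(miss)}

Summary -> nodes [0, 1, 3, 6, 12, 8, 9]; box-tests=7; leaf-entries=1; first=P0

== RESULT ==
7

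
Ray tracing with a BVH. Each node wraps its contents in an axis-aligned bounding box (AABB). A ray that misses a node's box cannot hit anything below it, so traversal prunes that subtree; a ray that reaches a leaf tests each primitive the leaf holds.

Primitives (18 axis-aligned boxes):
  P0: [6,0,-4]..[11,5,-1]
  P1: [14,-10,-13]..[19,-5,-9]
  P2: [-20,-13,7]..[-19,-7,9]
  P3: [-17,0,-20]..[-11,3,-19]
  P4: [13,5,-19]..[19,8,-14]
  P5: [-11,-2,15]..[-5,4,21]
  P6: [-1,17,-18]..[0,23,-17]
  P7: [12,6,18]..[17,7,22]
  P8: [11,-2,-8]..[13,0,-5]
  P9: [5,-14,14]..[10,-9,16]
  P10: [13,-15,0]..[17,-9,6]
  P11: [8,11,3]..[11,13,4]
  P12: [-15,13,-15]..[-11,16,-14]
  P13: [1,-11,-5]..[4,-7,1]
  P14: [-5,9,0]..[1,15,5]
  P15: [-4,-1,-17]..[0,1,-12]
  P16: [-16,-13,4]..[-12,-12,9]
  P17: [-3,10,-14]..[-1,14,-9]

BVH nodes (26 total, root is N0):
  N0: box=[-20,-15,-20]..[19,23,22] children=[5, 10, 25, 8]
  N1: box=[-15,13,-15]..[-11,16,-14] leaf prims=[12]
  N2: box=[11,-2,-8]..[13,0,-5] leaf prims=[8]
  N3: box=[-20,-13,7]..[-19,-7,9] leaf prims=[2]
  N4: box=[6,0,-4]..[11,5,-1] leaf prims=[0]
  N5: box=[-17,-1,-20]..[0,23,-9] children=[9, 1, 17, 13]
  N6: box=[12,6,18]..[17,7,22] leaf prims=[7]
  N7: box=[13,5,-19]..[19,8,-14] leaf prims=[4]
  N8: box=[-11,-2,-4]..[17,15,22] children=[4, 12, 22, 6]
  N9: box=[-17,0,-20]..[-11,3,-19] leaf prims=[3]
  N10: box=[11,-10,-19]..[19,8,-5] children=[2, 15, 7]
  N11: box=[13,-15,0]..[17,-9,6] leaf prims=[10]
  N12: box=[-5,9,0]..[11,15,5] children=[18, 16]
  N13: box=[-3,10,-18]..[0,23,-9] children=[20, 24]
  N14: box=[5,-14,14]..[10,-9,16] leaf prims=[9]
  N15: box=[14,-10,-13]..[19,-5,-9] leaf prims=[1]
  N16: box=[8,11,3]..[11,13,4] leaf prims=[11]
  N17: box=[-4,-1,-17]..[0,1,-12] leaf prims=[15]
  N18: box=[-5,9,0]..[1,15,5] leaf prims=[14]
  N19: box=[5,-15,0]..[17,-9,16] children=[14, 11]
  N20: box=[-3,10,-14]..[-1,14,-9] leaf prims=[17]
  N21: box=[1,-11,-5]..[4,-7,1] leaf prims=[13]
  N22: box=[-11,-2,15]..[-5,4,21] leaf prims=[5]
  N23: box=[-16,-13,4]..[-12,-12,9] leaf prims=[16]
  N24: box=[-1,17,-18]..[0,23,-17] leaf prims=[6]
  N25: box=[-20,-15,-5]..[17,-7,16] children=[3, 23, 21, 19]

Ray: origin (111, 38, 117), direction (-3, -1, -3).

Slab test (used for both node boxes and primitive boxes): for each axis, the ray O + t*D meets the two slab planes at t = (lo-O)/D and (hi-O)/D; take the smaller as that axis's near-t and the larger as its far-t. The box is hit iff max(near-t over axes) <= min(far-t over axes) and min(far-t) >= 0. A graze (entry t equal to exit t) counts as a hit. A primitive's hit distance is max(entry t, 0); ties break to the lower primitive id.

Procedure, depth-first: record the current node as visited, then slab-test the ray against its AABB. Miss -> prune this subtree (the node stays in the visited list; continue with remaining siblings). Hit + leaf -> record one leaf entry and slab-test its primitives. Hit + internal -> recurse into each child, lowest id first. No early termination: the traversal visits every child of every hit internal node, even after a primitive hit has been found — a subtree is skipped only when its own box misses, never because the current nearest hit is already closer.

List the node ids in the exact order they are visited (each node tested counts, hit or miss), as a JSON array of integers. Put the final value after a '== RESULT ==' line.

Walk:
N0 x:[92/3,131/3] y:[15,53] z:[95/3,137/3] -> hit [95/3,131/3], descend [5, 8, 10, 25]
  N5 x:[37,128/3] y:[15,39] z:[42,137/3] -> miss, prune
  N8 x:[94/3,122/3] y:[23,40] z:[95/3,121/3] -> hit [95/3,40], descend [4, 6, 12, 22]
    N4 x:[100/3,35] y:[33,38] z:[118/3,121/3] -> miss, prune
    N6 x:[94/3,33] y:[31,32] z:[95/3,33] -> hit [95/3,32] leaf, test {P7@t=95/3}
    N12 x:[100/3,116/3] y:[23,29] z:[112/3,39] -> miss, prune
    N22 x:[116/3,122/3] y:[34,40] z:[32,34] -> miss, prune
  N10 x:[92/3,100/3] y:[30,48] z:[122/3,136/3] -> miss, prune
  N25 x:[94/3,131/3] y:[45,53] z:[101/3,122/3] -> miss, prune

order=[0, 5, 8, 4, 6, 12, 22, 10, 25]  |boxes|=9  |leaves|=1  hit=P7

== RESULT ==
[0, 5, 8, 4, 6, 12, 22, 10, 25]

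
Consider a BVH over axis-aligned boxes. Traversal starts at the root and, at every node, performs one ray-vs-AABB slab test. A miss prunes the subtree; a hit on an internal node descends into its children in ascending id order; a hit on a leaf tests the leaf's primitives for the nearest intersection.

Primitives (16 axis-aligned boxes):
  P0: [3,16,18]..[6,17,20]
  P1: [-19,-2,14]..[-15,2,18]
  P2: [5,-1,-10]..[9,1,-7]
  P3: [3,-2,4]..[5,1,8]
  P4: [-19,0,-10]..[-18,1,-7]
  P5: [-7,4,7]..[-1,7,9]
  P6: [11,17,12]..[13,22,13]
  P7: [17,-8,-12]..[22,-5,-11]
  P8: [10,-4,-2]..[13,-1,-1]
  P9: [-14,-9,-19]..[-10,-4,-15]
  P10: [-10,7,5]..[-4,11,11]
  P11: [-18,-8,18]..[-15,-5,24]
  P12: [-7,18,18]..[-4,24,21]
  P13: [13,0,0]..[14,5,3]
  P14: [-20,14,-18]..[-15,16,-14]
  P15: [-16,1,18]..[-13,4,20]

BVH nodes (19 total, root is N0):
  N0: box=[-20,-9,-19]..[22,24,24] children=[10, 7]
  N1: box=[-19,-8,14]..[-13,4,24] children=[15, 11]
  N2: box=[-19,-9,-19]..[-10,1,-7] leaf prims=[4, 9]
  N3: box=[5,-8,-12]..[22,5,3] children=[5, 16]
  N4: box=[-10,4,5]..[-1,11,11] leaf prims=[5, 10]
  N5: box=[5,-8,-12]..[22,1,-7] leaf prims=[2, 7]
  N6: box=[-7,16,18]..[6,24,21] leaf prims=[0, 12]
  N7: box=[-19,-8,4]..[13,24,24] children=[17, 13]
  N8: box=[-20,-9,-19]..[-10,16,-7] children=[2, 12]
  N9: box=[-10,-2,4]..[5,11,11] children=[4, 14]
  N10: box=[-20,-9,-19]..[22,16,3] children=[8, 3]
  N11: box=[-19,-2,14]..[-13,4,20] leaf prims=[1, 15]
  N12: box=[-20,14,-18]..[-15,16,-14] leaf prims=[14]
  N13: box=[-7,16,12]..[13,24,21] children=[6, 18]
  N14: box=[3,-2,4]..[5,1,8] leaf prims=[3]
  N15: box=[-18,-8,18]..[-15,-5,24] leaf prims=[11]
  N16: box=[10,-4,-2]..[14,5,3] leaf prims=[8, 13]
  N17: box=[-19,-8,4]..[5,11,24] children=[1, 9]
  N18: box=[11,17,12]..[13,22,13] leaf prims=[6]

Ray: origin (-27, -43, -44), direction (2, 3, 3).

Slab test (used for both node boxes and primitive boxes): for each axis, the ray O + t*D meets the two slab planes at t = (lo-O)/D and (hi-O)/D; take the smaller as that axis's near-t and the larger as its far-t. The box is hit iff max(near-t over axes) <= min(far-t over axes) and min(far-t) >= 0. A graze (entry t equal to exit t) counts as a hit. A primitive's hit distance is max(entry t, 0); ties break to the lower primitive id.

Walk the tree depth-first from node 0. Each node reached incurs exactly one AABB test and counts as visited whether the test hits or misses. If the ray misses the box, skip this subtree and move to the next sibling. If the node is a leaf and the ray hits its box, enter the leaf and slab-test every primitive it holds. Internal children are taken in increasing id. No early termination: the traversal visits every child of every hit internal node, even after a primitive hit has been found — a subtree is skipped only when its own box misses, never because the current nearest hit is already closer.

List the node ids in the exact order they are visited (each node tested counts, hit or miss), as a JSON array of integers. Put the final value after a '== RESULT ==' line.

Trace the traversal:
N0 x:[7/2,49/2] y:[34/3,67/3] z:[25/3,68/3] -> hit [34/3,67/3], descend [7, 10]
  N7 x:[4,20] y:[35/3,67/3] z:[16,68/3] -> hit [16,20], descend [13, 17]
    N13 x:[10,20] y:[59/3,67/3] z:[56/3,65/3] -> hit [59/3,20], descend [6, 18]
      N6 x:[10,33/2] y:[59/3,67/3] z:[62/3,65/3] -> miss, prune
      N18 x:[19,20] y:[20,65/3] z:[56/3,19] -> miss, prune
    N17 x:[4,16] y:[35/3,18] z:[16,68/3] -> hit [16,16], descend [1, 9]
      N1 x:[4,7] y:[35/3,47/3] z:[58/3,68/3] -> miss, prune
      N9 x:[17/2,16] y:[41/3,18] z:[16,55/3] -> hit [16,16], descend [4, 14]
        N4 x:[17/2,13] y:[47/3,18] z:[49/3,55/3] -> miss, prune
        N14 x:[15,16] y:[41/3,44/3] z:[16,52/3] -> miss, prune
  N10 x:[7/2,49/2] y:[34/3,59/3] z:[25/3,47/3] -> hit [34/3,47/3], descend [3, 8]
    N3 x:[16,49/2] y:[35/3,16] z:[32/3,47/3] -> miss, prune
    N8 x:[7/2,17/2] y:[34/3,59/3] z:[25/3,37/3] -> miss, prune

Visited [0, 7, 13, 6, 18, 17, 1, 9, 4, 14, 10, 3, 8]. Tests: 13 box, 0 leaf. Nearest: miss.

== RESULT ==
[0, 7, 13, 6, 18, 17, 1, 9, 4, 14, 10, 3, 8]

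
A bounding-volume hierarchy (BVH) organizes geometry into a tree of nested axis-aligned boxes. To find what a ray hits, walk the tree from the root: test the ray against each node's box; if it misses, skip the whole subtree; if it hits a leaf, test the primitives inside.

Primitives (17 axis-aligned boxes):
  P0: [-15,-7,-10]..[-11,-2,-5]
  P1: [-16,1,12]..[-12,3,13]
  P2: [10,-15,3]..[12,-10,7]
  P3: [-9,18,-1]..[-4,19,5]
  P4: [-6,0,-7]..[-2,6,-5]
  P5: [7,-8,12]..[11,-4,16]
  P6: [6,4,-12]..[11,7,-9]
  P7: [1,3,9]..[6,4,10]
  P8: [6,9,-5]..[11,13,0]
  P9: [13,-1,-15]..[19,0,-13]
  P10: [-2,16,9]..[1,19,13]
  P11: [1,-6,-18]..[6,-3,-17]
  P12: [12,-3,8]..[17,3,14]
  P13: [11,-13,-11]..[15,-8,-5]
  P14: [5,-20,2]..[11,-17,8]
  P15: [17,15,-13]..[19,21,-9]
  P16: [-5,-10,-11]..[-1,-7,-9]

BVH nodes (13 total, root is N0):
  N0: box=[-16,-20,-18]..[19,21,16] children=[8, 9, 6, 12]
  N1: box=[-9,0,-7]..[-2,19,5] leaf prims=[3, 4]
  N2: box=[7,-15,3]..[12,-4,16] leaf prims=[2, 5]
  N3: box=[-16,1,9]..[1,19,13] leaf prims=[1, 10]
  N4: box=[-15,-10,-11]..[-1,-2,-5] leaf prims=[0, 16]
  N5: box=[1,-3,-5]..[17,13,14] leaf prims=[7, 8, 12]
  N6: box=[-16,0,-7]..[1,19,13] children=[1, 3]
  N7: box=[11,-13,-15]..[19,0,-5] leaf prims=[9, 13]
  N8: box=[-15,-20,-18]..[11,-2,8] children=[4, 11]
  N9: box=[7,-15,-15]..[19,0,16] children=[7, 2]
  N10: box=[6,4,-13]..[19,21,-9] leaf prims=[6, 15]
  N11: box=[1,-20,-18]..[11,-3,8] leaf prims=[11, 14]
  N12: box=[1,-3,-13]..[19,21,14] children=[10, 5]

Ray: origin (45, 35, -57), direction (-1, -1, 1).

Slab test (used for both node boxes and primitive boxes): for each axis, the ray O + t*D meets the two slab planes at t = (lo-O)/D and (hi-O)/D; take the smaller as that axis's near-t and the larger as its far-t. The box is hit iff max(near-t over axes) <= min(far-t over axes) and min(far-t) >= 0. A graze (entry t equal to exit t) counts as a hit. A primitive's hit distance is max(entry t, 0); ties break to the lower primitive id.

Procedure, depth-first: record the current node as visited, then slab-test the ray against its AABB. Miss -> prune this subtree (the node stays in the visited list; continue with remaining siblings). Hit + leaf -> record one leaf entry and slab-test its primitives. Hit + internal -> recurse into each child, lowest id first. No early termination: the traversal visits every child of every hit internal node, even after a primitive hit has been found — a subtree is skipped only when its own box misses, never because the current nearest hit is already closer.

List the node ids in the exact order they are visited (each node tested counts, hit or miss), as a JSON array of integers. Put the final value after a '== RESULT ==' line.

Trace the traversal:
N0 x:[26,61] y:[14,55] z:[39,73] -> hit [39,55], descend [6, 8, 9, 12]
  N6 x:[44,61] y:[16,35] z:[50,70] -> miss, prune
  N8 x:[34,60] y:[37,55] z:[39,65] -> hit [39,55], descend [4, 11]
    N4 x:[46,60] y:[37,45] z:[46,52] -> miss, prune
    N11 x:[34,44] y:[38,55] z:[39,65] -> hit [39,44] leaf, test {P11@t=39, P14(miss)}
  N9 x:[26,38] y:[35,50] z:[42,73] -> miss, prune
  N12 x:[26,44] y:[14,38] z:[44,71] -> miss, prune

7 AABB tests over nodes [0, 6, 8, 4, 11, 9, 12]; 1 leaf entered; closest P11.

== RESULT ==
[0, 6, 8, 4, 11, 9, 12]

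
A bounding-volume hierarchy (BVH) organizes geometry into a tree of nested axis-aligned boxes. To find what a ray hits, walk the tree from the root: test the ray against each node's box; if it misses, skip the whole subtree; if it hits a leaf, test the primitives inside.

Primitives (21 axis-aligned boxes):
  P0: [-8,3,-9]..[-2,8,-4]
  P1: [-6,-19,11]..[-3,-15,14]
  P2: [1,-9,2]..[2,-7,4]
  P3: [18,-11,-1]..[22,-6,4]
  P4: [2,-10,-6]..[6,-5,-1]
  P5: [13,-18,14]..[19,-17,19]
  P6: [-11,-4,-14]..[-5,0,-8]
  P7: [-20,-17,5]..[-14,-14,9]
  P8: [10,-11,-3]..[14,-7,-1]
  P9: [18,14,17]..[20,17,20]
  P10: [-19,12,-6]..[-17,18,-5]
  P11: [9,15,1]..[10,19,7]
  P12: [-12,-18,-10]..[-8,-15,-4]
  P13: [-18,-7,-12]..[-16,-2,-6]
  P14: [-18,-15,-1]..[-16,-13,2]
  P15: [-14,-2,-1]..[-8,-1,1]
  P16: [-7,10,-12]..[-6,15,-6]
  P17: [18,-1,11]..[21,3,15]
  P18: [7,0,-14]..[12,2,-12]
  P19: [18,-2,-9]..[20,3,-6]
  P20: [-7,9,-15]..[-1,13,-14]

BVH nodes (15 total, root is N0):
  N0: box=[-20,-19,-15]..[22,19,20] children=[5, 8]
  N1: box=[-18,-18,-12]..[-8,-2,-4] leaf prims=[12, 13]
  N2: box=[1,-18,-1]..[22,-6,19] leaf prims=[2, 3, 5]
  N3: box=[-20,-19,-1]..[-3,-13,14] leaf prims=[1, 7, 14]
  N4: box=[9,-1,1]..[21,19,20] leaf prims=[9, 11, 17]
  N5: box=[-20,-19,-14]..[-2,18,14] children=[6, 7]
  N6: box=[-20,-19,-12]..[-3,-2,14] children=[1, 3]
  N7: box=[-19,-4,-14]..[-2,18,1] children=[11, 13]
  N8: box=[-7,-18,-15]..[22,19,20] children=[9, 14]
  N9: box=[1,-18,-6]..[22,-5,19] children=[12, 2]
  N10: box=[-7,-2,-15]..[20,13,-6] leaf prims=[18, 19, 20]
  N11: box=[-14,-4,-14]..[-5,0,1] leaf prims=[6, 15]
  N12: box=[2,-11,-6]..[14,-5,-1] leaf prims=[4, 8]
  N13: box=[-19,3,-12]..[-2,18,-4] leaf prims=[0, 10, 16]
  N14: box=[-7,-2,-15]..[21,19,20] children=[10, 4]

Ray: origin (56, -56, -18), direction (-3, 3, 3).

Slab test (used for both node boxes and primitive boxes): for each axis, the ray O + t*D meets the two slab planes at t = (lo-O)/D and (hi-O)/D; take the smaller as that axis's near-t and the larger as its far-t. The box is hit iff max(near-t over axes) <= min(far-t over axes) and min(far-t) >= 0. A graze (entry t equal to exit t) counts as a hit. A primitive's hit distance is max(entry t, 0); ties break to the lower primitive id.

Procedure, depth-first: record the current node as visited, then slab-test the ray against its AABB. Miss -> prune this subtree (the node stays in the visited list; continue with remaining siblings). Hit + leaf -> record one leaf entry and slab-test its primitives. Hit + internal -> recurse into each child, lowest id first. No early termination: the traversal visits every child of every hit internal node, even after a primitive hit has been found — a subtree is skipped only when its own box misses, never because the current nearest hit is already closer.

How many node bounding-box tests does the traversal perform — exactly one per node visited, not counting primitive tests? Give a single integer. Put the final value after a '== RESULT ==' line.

Trace the traversal:
N0 x:[34/3,76/3] y:[37/3,25] z:[1,38/3] -> hit [37/3,38/3], descend [5, 8]
  N5 x:[58/3,76/3] y:[37/3,74/3] z:[4/3,32/3] -> miss, prune
  N8 x:[34/3,21] y:[38/3,25] z:[1,38/3] -> hit [38/3,38/3], descend [9, 14]
    N9 x:[34/3,55/3] y:[38/3,17] z:[4,37/3] -> miss, prune
    N14 x:[35/3,21] y:[18,25] z:[1,38/3] -> miss, prune

Summary -> nodes [0, 5, 8, 9, 14]; box-tests=5; leaf-entries=0; first=miss

== RESULT ==
5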